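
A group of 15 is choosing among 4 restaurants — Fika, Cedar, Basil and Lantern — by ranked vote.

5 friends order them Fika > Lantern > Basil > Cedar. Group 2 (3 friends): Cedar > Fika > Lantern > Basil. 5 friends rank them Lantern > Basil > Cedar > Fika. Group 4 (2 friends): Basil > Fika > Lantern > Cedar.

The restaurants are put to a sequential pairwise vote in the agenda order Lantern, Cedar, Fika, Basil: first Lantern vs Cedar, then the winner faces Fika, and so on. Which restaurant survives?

Fika

Round 1: Lantern vs Cedar — 12–3, Lantern advances.
Round 2: Lantern vs Fika — 5–10, Fika advances.
Round 3: Fika vs Basil — 8–7, Fika advances.
The agenda winner is Fika.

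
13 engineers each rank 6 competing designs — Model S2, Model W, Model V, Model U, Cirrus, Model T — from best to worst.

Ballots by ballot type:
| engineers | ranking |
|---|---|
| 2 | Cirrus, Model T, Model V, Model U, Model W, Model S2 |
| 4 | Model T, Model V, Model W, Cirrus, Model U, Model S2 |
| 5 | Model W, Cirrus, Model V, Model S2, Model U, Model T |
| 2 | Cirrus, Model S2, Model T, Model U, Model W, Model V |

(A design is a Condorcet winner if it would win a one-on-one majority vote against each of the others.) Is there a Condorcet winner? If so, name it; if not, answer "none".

none

Head-to-head results (13 engineers):
Model S2 vs Model W: 2 to 11, Model W.
Model S2 vs Model V: Model S2 preferred on 2 ballots; Model V wins 11–2.
Model S2 vs Model U: Model S2 is ranked higher on 5+2 = 7 ballots, Model U on 6. Model S2 wins 7–6.
Model S2 vs Cirrus: 0 to 13, Cirrus.
Model S2 vs Model T: 7 to 6, Model S2.
Model W vs Model V: Model W is ranked higher on 5+2 = 7 ballots, Model V on 6. Model W wins 7–6.
Model W vs Model U: Model W is ranked higher on 4+5 = 9 ballots, Model U on 4. Model W wins 9–4.
Model W vs Cirrus: Model W is ranked higher on 4+5 = 9 ballots, Cirrus on 4. Model W wins 9–4.
Model W vs Model T: 5 for Model W, 8 for Model T — Model T by 8–5.
Model V vs Model U: 2+4+5 = 11 for Model V, 2 for Model U — Model V by 11–2.
Model V vs Cirrus: 4 for Model V, 9 for Cirrus — Cirrus by 9–4.
Model V vs Model T: 5 for Model V, 8 for Model T — Model T by 8–5.
Model U vs Cirrus: 0 to 13, Cirrus.
Model U vs Model T: 5 to 8, Model T.
Cirrus vs Model T: 2+5+2 = 9 for Cirrus, 4 for Model T — Cirrus by 9–4.
Every design loses at least once (Model S2 loses to Model W; Model W loses to Model T; Model V loses to Model W; Model U loses to Model S2; Cirrus loses to Model W; Model T loses to Model S2). The majority relation contains the cycle Model S2 > Model T > Model W > Model S2, so there is no Condorcet winner.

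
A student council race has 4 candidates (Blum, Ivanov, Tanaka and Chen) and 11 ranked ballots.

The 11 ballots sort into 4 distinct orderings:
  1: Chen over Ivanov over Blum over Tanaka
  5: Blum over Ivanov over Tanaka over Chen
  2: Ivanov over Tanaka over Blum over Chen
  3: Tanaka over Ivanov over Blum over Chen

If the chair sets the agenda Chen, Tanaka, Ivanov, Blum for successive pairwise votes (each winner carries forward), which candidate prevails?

Round 1: Chen vs Tanaka — 1–10, Tanaka advances.
Round 2: Tanaka vs Ivanov — 3–8, Ivanov advances.
Round 3: Ivanov vs Blum — 6–5, Ivanov advances.
Ivanov survives the agenda.

Ivanov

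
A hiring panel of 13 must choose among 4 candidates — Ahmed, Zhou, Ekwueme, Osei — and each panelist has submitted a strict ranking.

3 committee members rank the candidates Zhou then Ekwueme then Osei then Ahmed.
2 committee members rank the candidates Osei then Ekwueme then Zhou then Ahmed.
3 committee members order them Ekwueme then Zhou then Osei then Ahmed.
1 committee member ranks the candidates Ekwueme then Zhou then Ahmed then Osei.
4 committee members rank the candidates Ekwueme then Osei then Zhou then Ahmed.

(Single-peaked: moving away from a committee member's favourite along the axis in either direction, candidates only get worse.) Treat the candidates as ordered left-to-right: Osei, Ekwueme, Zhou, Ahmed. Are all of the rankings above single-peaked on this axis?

yes

Axis positions: Osei=1, Ekwueme=2, Zhou=3, Ahmed=4.
Type 1 (peak Zhou at position 3): ranking walks positions 3-2-1-4, expanding outward from the peak — single-peaked.
Type 2 (peak Osei at position 1): ranking walks positions 1-2-3-4, expanding outward from the peak — single-peaked.
Type 3 (peak Ekwueme at position 2): ranking walks positions 2-3-1-4, expanding outward from the peak — single-peaked.
Type 4 (peak Ekwueme at position 2): ranking walks positions 2-3-4-1, expanding outward from the peak — single-peaked.
Type 5 (peak Ekwueme at position 2): ranking walks positions 2-1-3-4, expanding outward from the peak — single-peaked.
Every ranking is single-peaked on this axis.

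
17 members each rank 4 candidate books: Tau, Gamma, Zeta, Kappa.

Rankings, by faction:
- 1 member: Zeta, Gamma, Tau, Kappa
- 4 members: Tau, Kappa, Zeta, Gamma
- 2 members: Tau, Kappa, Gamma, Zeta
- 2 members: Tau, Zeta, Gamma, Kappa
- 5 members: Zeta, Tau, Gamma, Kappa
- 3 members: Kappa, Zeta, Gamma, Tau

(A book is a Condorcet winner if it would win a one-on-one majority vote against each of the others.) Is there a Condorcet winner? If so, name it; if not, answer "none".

none

Check each pair by majority over 17 ballots:
Tau vs Gamma: Tau is ranked higher on 4+2+2+5 = 13 ballots, Gamma on 4. Tau wins 13–4.
Tau vs Zeta: Tau preferred on 4+2+2 = 8 ballots; Zeta wins 9–8.
Tau vs Kappa: Tau preferred on 1+4+2+2+5 = 14 ballots; Tau wins 14–3.
Gamma vs Zeta: Gamma is ranked higher on 2 ballots, Zeta on 15. Zeta wins 15–2.
Gamma vs Kappa: 8 to 9, Kappa.
Zeta vs Kappa: Zeta is ranked higher on 1+2+5 = 8 ballots, Kappa on 9. Kappa wins 9–8.
Every book loses at least once (Tau loses to Zeta; Gamma loses to Tau; Zeta loses to Kappa; Kappa loses to Tau). The majority relation contains the cycle Tau → Kappa → Zeta → Tau, so there is no Condorcet winner.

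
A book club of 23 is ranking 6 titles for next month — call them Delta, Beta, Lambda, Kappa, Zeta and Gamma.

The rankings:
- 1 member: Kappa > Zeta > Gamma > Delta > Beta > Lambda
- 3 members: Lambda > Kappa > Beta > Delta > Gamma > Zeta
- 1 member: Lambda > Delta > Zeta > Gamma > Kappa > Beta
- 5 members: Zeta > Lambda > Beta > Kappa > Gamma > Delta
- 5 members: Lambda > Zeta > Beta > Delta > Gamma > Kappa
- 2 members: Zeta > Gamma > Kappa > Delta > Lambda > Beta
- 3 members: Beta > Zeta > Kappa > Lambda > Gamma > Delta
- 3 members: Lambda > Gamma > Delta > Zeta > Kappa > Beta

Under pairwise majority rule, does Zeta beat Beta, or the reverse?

Zeta

Ballots ranking Zeta above Beta: 1 + 1 + 5 + 5 + 2 + 3 = 17.
Ballots ranking Beta above Zeta: 23 − 17 = 6.
Zeta wins the head-to-head 17–6.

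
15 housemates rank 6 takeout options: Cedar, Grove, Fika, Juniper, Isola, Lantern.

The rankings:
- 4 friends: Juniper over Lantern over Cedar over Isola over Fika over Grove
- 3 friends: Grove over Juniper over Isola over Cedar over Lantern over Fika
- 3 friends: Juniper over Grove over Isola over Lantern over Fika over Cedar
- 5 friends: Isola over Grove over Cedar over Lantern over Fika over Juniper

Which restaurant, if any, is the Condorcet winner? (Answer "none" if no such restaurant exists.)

Pairwise majorities:
Cedar vs Grove: Cedar is ranked higher on 4 ballots, Grove on 11. Grove wins 11–4.
Cedar vs Fika: 12 to 3, Cedar.
Cedar vs Juniper: Cedar is ranked higher on 5 ballots, Juniper on 10. Juniper wins 10–5.
Cedar vs Isola: Cedar preferred on 4 ballots; Isola wins 11–4.
Cedar vs Lantern: 8 to 7, Cedar.
Grove vs Fika: Grove is ranked higher on 3+3+5 = 11 ballots, Fika on 4. Grove wins 11–4.
Grove vs Juniper: 8 to 7, Grove.
Grove vs Isola: Grove is ranked higher on 3+3 = 6 ballots, Isola on 9. Isola wins 9–6.
Grove vs Lantern: 3+3+5 = 11 for Grove, 4 for Lantern — Grove by 11–4.
Fika vs Juniper: 5 to 10, Juniper.
Fika vs Isola: 0 to 15, Isola.
Fika vs Lantern: 0 for Fika, 15 for Lantern — Lantern by 15–0.
Juniper vs Isola: Juniper preferred on 4+3+3 = 10 ballots; Juniper wins 10–5.
Juniper vs Lantern: Juniper is ranked higher on 4+3+3 = 10 ballots, Lantern on 5. Juniper wins 10–5.
Isola vs Lantern: Isola preferred on 3+3+5 = 11 ballots; Isola wins 11–4.
Each restaurant drops at least one matchup (Cedar loses to Grove; Grove loses to Isola; Fika loses to Cedar; Juniper loses to Grove; Isola loses to Juniper; Lantern loses to Cedar); the cycle Grove > Juniper > Isola > Grove rules out a Condorcet winner.

none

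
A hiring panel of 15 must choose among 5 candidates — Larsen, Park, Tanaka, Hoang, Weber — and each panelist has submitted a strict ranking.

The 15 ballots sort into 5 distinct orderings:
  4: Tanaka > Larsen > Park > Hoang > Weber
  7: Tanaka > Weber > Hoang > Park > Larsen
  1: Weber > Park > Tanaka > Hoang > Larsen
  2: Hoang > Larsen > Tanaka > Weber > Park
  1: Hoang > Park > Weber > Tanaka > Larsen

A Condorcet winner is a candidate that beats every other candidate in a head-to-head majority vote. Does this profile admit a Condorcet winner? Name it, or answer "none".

Head-to-head results (15 committee members):
Larsen vs Park: Park, 9–6.
Larsen vs Tanaka: Tanaka, 13–2.
Larsen vs Hoang: Hoang, 11–4.
Larsen vs Weber: Weber wins 9–6.
Park–Tanaka: Tanaka 13–2.
Park vs Hoang: Hoang wins 10–5.
Park vs Weber: Weber wins 10–5.
Tanaka–Hoang: Tanaka 12–3.
Tanaka–Weber: Tanaka 13–2.
Hoang vs Weber: Weber wins 8–7.
Only Tanaka has no losses; Tanaka is the Condorcet winner.

Tanaka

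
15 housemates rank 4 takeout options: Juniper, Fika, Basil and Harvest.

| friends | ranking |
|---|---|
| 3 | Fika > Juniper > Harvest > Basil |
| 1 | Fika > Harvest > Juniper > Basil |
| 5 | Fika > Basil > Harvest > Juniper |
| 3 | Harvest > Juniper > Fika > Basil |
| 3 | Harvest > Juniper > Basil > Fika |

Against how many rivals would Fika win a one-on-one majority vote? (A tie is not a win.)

Fika against each rival (15 friends):
Fika vs Juniper: Fika wins 9–6.
Fika vs Basil: Fika, 12–3.
Fika vs Harvest: 9 to 6, Fika.
Fika beats Juniper, Basil, Harvest — 3 pairwise wins.

3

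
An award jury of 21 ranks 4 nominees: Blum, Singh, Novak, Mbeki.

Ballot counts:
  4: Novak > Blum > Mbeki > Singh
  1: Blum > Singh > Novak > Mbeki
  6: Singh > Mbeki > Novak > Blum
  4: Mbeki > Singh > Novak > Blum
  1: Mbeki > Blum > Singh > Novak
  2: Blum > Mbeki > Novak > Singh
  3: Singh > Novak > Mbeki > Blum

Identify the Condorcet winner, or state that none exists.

Mbeki

Head-to-head results (21 jurors):
Blum vs Singh: 8 to 13, Singh.
Blum vs Novak: 1+1+2 = 4 for Blum, 17 for Novak — Novak by 17–4.
Blum vs Mbeki: Blum is ranked higher on 4+1+2 = 7 ballots, Mbeki on 14. Mbeki wins 14–7.
Singh vs Novak: Singh preferred on 1+6+4+1+3 = 15 ballots; Singh wins 15–6.
Singh vs Mbeki: 10 to 11, Mbeki.
Novak vs Mbeki: 8 to 13, Mbeki.
Only Mbeki has no losses; Mbeki is the Condorcet winner.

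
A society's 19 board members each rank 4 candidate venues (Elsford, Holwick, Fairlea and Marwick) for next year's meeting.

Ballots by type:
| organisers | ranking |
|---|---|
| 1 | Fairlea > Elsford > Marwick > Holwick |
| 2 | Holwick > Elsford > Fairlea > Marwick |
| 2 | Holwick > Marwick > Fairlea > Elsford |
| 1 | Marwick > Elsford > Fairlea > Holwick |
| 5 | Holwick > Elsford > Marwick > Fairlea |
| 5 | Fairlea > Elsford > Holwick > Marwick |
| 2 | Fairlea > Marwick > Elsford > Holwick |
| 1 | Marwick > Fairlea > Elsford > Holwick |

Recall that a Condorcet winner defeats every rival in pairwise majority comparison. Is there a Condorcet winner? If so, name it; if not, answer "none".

Check each pair by majority over 19 ballots:
Elsford–Holwick: Elsford 10–9.
Elsford vs Fairlea: Elsford is ranked higher on 2+1+5 = 8 ballots, Fairlea on 11. Fairlea wins 11–8.
Elsford vs Marwick: 1+2+5+5 = 13 for Elsford, 6 for Marwick — Elsford by 13–6.
Holwick vs Fairlea: 2+2+5 = 9 for Holwick, 10 for Fairlea — Fairlea by 10–9.
Holwick vs Marwick: Holwick, 14–5.
Fairlea vs Marwick: 1+2+5+2 = 10 for Fairlea, 9 for Marwick — Fairlea by 10–9.
Only Fairlea has no losses; Fairlea is the Condorcet winner.

Fairlea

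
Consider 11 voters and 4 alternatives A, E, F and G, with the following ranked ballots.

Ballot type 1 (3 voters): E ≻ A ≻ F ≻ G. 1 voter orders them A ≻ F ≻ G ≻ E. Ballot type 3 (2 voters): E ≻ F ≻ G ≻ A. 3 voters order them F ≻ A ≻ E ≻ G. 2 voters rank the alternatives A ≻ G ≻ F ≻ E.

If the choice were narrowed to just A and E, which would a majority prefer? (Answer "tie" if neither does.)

Ballots ranking A above E: 1 + 3 + 2 = 6.
Ballots ranking E above A: 11 − 6 = 5.
A wins the head-to-head 6–5.

A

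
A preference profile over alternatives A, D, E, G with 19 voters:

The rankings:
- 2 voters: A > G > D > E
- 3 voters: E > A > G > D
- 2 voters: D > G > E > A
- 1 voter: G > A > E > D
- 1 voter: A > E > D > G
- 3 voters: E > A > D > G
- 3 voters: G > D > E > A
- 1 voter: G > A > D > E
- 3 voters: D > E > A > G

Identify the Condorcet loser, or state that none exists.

Pairwise majorities:
A–D: A 11–8.
A–E: E 14–5.
A vs G: 2+3+1+3+3 = 12 for A, 7 for G — A by 12–7.
D–E: D 11–8.
D–G: G 10–9.
E vs G: 10 to 9, E.
Every alternative wins at least one matchup (A beats D; D beats E; E beats A; G beats D), so there is no Condorcet loser.

none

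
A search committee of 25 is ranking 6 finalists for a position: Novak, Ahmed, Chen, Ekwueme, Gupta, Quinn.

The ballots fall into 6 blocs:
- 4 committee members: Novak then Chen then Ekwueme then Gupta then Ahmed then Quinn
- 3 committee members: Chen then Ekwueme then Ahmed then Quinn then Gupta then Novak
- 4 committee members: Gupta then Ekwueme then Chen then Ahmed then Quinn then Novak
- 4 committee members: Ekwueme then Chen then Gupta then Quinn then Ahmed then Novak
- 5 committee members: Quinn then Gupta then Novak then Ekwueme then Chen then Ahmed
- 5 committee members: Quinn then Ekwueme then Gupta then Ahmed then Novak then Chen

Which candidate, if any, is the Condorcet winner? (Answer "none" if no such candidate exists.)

Ekwueme

Check each pair by majority over 25 ballots:
Novak vs Ahmed: Ahmed wins 16–9.
Novak vs Chen: Novak, 14–11.
Novak vs Ekwueme: Novak preferred on 4+5 = 9 ballots; Ekwueme wins 16–9.
Novak vs Gupta: Gupta wins 21–4.
Novak vs Quinn: Quinn, 21–4.
Ahmed vs Chen: 5 to 20, Chen.
Ahmed vs Ekwueme: 0 for Ahmed, 25 for Ekwueme — Ekwueme by 25–0.
Ahmed vs Gupta: 3 for Ahmed, 22 for Gupta — Gupta by 22–3.
Ahmed vs Quinn: Ahmed preferred on 4+3+4 = 11 ballots; Quinn wins 14–11.
Chen–Ekwueme: Ekwueme 18–7.
Chen vs Gupta: 11 to 14, Gupta.
Chen vs Quinn: Chen is ranked higher on 4+3+4+4 = 15 ballots, Quinn on 10. Chen wins 15–10.
Ekwueme vs Gupta: Ekwueme is ranked higher on 4+3+4+5 = 16 ballots, Gupta on 9. Ekwueme wins 16–9.
Ekwueme vs Quinn: Ekwueme is ranked higher on 4+3+4+4 = 15 ballots, Quinn on 10. Ekwueme wins 15–10.
Gupta vs Quinn: Quinn, 13–12.
Only Ekwueme has no losses; Ekwueme is the Condorcet winner.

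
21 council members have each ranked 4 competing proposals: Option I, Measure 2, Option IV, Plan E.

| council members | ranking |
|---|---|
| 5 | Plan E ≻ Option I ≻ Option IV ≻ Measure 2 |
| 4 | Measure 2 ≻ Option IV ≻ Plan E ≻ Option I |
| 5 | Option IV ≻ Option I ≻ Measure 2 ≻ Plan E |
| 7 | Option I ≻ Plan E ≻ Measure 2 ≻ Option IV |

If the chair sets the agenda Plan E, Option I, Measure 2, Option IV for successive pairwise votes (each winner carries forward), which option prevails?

Round 1: Plan E vs Option I — 9–12, Option I advances.
Round 2: Option I vs Measure 2 — 17–4, Option I advances.
Round 3: Option I vs Option IV — 12–9, Option I advances.
The agenda winner is Option I.

Option I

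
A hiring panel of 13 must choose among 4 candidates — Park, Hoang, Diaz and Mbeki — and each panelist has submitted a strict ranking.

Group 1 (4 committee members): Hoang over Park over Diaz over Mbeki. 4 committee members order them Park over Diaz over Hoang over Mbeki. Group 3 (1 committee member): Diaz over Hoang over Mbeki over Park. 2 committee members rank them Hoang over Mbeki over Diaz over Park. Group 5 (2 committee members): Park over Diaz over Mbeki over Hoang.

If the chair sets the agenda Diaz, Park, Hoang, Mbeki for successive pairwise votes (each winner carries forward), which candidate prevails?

Hoang

Round 1: Diaz vs Park — 3–10, Park advances.
Round 2: Park vs Hoang — 6–7, Hoang advances.
Round 3: Hoang vs Mbeki — 11–2, Hoang advances.
Hoang survives the agenda.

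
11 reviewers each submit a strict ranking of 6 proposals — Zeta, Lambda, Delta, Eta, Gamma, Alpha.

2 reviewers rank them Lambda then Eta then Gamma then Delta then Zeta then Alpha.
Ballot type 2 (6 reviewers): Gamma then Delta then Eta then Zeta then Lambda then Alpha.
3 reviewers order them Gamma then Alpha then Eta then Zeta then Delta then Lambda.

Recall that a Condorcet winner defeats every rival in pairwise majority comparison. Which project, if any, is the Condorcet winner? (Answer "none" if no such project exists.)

Pairwise majorities:
Zeta vs Lambda: Zeta, 9–2.
Zeta vs Delta: Delta wins 8–3.
Zeta–Eta: Eta 11–0.
Zeta–Gamma: Gamma 11–0.
Zeta vs Alpha: Zeta wins 8–3.
Lambda vs Delta: Delta, 9–2.
Lambda vs Eta: Eta wins 9–2.
Lambda vs Gamma: Gamma wins 9–2.
Lambda–Alpha: Lambda 8–3.
Delta vs Eta: Delta, 6–5.
Delta–Gamma: Gamma 11–0.
Delta vs Alpha: Delta, 8–3.
Eta vs Gamma: Gamma wins 9–2.
Eta vs Alpha: Eta, 8–3.
Gamma vs Alpha: Gamma, 11–0.
Gamma defeats every rival head-to-head and is the Condorcet winner.

Gamma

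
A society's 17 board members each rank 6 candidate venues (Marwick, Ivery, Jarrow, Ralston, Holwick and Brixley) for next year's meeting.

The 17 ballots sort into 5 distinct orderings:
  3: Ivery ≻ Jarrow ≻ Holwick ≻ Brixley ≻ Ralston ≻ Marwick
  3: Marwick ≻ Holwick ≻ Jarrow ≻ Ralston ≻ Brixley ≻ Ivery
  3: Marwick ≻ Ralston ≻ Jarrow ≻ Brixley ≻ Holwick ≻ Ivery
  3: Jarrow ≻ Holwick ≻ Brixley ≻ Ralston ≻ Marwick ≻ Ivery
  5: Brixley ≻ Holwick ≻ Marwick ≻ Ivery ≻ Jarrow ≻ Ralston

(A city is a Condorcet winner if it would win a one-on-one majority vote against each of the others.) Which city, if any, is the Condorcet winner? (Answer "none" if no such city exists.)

Check each pair by majority over 17 ballots:
Marwick vs Ivery: 3+3+3+5 = 14 for Marwick, 3 for Ivery — Marwick by 14–3.
Marwick vs Jarrow: Marwick is ranked higher on 3+3+5 = 11 ballots, Jarrow on 6. Marwick wins 11–6.
Marwick vs Ralston: 11 to 6, Marwick.
Marwick vs Holwick: Marwick preferred on 3+3 = 6 ballots; Holwick wins 11–6.
Marwick vs Brixley: Marwick preferred on 3+3 = 6 ballots; Brixley wins 11–6.
Ivery vs Jarrow: 8 to 9, Jarrow.
Ivery vs Ralston: Ivery preferred on 3+5 = 8 ballots; Ralston wins 9–8.
Ivery vs Holwick: 3 to 14, Holwick.
Ivery vs Brixley: 3 to 14, Brixley.
Jarrow vs Ralston: 3+3+3+5 = 14 for Jarrow, 3 for Ralston — Jarrow by 14–3.
Jarrow vs Holwick: Jarrow preferred on 3+3+3 = 9 ballots; Jarrow wins 9–8.
Jarrow vs Brixley: 12 to 5, Jarrow.
Ralston vs Holwick: 3 to 14, Holwick.
Ralston vs Brixley: 6 to 11, Brixley.
Holwick vs Brixley: Holwick is ranked higher on 3+3+3 = 9 ballots, Brixley on 8. Holwick wins 9–8.
Each city drops at least one matchup (Marwick loses to Holwick; Ivery loses to Marwick; Jarrow loses to Marwick; Ralston loses to Marwick; Holwick loses to Jarrow; Brixley loses to Jarrow); the cycle Marwick → Jarrow → Holwick → Marwick rules out a Condorcet winner.

none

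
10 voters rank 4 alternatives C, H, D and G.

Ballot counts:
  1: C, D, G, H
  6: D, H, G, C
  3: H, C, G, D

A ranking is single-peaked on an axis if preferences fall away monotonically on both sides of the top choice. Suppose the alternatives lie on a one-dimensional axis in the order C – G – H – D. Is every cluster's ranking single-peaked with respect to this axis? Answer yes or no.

no

Axis positions: C=1, G=2, H=3, D=4.
Cluster 1: ranking walks positions 1-4-2-3; D is ranked above G even though G lies between D and the peak C on the axis — preferences dip and rise again. Not single-peaked.
Cluster 2 (peak D at position 4): ranking walks positions 4-3-2-1, expanding outward from the peak — single-peaked.
Cluster 3: ranking walks positions 3-1-2-4; C is ranked above G even though G lies between C and the peak H on the axis — preferences dip and rise again. Not single-peaked.
Cluster 1 violates single-peakedness, so the profile is not single-peaked on this axis.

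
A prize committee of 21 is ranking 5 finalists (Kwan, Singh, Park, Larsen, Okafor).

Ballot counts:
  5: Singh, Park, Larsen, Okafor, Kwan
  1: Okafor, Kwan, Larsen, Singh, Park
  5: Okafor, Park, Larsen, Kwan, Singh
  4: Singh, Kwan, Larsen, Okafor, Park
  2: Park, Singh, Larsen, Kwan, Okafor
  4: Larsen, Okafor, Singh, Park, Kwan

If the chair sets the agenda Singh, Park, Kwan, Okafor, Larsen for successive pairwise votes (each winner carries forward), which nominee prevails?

Singh

Round 1: Singh vs Park — 14–7, Singh advances.
Round 2: Singh vs Kwan — 15–6, Singh advances.
Round 3: Singh vs Okafor — 11–10, Singh advances.
Round 4: Singh vs Larsen — 11–10, Singh advances.
Singh survives the agenda.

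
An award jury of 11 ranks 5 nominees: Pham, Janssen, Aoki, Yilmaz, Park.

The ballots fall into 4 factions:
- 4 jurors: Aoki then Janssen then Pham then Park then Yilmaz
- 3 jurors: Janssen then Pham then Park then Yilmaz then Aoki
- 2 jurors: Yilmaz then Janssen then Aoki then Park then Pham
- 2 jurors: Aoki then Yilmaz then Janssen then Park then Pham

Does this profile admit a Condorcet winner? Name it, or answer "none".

Pairwise majorities:
Pham vs Janssen: 0 for Pham, 11 for Janssen — Janssen by 11–0.
Pham vs Aoki: 3 to 8, Aoki.
Pham vs Yilmaz: Pham preferred on 4+3 = 7 ballots; Pham wins 7–4.
Pham vs Park: 7 to 4, Pham.
Janssen vs Aoki: 5 to 6, Aoki.
Janssen vs Yilmaz: 4+3 = 7 for Janssen, 4 for Yilmaz — Janssen by 7–4.
Janssen vs Park: 11 to 0, Janssen.
Aoki vs Yilmaz: 4+2 = 6 for Aoki, 5 for Yilmaz — Aoki by 6–5.
Aoki vs Park: 4+2+2 = 8 for Aoki, 3 for Park — Aoki by 8–3.
Yilmaz vs Park: Yilmaz preferred on 2+2 = 4 ballots; Park wins 7–4.
Aoki wins every pairwise contest, so Aoki is the Condorcet winner.

Aoki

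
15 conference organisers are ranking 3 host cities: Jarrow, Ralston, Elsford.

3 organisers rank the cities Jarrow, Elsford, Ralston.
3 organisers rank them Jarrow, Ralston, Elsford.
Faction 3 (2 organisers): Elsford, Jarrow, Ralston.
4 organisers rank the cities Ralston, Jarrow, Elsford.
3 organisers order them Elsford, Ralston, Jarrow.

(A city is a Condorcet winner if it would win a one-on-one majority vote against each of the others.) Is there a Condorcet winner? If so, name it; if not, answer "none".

Head-to-head results (15 organisers):
Jarrow vs Ralston: 8 to 7, Jarrow.
Jarrow vs Elsford: 10 to 5, Jarrow.
Ralston vs Elsford: Ralston preferred on 3+4 = 7 ballots; Elsford wins 8–7.
Jarrow wins every pairwise contest, so Jarrow is the Condorcet winner.

Jarrow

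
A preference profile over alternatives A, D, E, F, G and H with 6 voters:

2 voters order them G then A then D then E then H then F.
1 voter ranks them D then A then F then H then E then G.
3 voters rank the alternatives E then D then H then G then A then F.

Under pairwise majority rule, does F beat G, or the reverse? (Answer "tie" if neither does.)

Ballots ranking F above G: 1.
Ballots ranking G above F: 6 − 1 = 5.
G wins the head-to-head 5–1.

G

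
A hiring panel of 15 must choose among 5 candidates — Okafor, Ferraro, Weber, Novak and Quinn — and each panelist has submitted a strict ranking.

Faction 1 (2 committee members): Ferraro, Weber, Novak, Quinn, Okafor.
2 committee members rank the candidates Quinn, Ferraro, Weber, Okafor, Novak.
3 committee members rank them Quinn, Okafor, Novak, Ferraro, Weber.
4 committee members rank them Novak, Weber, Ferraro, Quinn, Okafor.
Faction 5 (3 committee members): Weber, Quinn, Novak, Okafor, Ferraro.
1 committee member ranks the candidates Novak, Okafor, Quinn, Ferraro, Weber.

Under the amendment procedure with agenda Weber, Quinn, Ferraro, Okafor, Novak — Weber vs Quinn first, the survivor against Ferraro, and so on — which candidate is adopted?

Novak

Round 1: Weber vs Quinn — 9–6, Weber advances.
Round 2: Weber vs Ferraro — 7–8, Ferraro advances.
Round 3: Ferraro vs Okafor — 8–7, Ferraro advances.
Round 4: Ferraro vs Novak — 4–11, Novak advances.
The agenda winner is Novak.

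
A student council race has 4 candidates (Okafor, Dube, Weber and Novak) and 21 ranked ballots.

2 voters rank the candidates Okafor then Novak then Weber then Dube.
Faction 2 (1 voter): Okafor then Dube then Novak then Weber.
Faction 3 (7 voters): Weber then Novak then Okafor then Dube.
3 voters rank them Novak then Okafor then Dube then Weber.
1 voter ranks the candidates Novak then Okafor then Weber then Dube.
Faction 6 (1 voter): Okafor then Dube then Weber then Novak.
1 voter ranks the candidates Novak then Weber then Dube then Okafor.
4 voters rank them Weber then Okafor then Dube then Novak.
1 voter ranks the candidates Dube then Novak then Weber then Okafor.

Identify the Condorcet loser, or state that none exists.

Pairwise majorities:
Okafor vs Dube: Okafor, 19–2.
Okafor vs Weber: 2+1+3+1+1 = 8 for Okafor, 13 for Weber — Weber by 13–8.
Okafor vs Novak: Novak wins 13–8.
Dube vs Weber: 6 to 15, Weber.
Dube vs Novak: 7 to 14, Novak.
Weber vs Novak: 7+1+4 = 12 for Weber, 9 for Novak — Weber by 12–9.
Dube is beaten in every head-to-head and is the Condorcet loser.

Dube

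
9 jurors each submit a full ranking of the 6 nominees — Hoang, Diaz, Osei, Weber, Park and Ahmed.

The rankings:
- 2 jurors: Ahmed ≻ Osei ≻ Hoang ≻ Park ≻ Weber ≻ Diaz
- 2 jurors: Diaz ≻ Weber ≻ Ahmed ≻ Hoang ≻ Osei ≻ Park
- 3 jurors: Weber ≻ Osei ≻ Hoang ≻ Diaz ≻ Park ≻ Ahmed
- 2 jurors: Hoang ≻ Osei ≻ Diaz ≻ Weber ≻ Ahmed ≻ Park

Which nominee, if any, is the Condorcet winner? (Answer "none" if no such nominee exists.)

Pairwise majorities:
Hoang vs Diaz: Hoang preferred on 2+3+2 = 7 ballots; Hoang wins 7–2.
Hoang vs Osei: 2+2 = 4 for Hoang, 5 for Osei — Osei by 5–4.
Hoang vs Weber: 2+2 = 4 for Hoang, 5 for Weber — Weber by 5–4.
Hoang vs Park: 2+2+3+2 = 9 for Hoang, 0 for Park — Hoang by 9–0.
Hoang vs Ahmed: 5 to 4, Hoang.
Diaz vs Osei: 2 for Diaz, 7 for Osei — Osei by 7–2.
Diaz vs Weber: 4 to 5, Weber.
Diaz vs Park: Diaz is ranked higher on 2+3+2 = 7 ballots, Park on 2. Diaz wins 7–2.
Diaz vs Ahmed: 2+3+2 = 7 for Diaz, 2 for Ahmed — Diaz by 7–2.
Osei vs Weber: Osei is ranked higher on 2+2 = 4 ballots, Weber on 5. Weber wins 5–4.
Osei vs Park: Osei is ranked higher on 2+2+3+2 = 9 ballots, Park on 0. Osei wins 9–0.
Osei vs Ahmed: Osei is ranked higher on 3+2 = 5 ballots, Ahmed on 4. Osei wins 5–4.
Weber vs Park: Weber is ranked higher on 2+3+2 = 7 ballots, Park on 2. Weber wins 7–2.
Weber vs Ahmed: 2+3+2 = 7 for Weber, 2 for Ahmed — Weber by 7–2.
Park vs Ahmed: Park is ranked higher on 3 ballots, Ahmed on 6. Ahmed wins 6–3.
Weber defeats every rival head-to-head and is the Condorcet winner.

Weber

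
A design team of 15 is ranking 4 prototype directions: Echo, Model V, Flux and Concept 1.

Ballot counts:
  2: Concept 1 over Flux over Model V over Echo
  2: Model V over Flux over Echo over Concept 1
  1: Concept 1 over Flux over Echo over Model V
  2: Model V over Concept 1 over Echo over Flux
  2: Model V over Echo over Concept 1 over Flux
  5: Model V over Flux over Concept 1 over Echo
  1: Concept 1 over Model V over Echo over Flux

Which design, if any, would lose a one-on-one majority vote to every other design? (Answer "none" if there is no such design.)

Head-to-head results (15 engineers):
Echo vs Model V: Model V, 14–1.
Echo vs Flux: Echo is ranked higher on 2+2+1 = 5 ballots, Flux on 10. Flux wins 10–5.
Echo vs Concept 1: Concept 1, 11–4.
Model V vs Flux: 2+2+2+5+1 = 12 for Model V, 3 for Flux — Model V by 12–3.
Model V–Concept 1: Model V 11–4.
Flux vs Concept 1: Concept 1, 8–7.
Echo loses to every other design — it is the Condorcet loser.

Echo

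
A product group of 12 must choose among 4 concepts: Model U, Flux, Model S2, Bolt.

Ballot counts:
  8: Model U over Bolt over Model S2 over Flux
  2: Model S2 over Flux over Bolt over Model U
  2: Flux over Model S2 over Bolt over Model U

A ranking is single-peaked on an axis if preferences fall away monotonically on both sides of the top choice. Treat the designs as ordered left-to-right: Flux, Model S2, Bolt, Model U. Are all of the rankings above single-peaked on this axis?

yes

Axis positions: Flux=1, Model S2=2, Bolt=3, Model U=4.
Group 1 (peak Model U at position 4): ranking walks positions 4-3-2-1, expanding outward from the peak — single-peaked.
Group 2 (peak Model S2 at position 2): ranking walks positions 2-1-3-4, expanding outward from the peak — single-peaked.
Group 3 (peak Flux at position 1): ranking walks positions 1-2-3-4, expanding outward from the peak — single-peaked.
Every ranking is single-peaked on this axis.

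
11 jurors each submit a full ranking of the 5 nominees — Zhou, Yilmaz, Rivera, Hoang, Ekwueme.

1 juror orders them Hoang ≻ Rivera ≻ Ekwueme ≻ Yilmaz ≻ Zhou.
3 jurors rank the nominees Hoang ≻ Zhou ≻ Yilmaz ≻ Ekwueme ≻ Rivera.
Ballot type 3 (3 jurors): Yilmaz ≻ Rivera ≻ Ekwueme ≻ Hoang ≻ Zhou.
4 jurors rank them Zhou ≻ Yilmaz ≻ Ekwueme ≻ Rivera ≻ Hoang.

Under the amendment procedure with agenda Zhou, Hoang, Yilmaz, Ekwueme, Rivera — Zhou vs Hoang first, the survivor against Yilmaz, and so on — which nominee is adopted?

Round 1: Zhou vs Hoang — 4–7, Hoang advances.
Round 2: Hoang vs Yilmaz — 4–7, Yilmaz advances.
Round 3: Yilmaz vs Ekwueme — 10–1, Yilmaz advances.
Round 4: Yilmaz vs Rivera — 10–1, Yilmaz advances.
Yilmaz survives the agenda.

Yilmaz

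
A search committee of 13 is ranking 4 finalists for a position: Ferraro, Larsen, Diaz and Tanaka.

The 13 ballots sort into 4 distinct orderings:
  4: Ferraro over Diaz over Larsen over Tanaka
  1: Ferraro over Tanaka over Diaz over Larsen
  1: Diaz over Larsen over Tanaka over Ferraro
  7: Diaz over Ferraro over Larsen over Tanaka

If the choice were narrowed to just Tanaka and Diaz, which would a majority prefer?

Diaz

Ballots ranking Tanaka above Diaz: 1.
Ballots ranking Diaz above Tanaka: 13 − 1 = 12.
Diaz wins the head-to-head 12–1.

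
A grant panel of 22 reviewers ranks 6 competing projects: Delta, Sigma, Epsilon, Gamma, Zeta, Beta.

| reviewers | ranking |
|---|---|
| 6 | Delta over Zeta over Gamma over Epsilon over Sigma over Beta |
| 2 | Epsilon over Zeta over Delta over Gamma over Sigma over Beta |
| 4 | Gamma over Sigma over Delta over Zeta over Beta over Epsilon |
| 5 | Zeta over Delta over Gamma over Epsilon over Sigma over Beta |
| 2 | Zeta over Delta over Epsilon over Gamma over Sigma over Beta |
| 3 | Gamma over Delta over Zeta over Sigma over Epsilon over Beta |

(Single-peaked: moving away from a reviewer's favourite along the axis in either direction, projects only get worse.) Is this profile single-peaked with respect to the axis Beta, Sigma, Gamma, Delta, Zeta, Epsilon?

Axis positions: Beta=1, Sigma=2, Gamma=3, Delta=4, Zeta=5, Epsilon=6.
Ballot type 1 (peak Delta at position 4): ranking walks positions 4-5-3-6-2-1, expanding outward from the peak — single-peaked.
Ballot type 2 (peak Epsilon at position 6): ranking walks positions 6-5-4-3-2-1, expanding outward from the peak — single-peaked.
Ballot type 3 (peak Gamma at position 3): ranking walks positions 3-2-4-5-1-6, expanding outward from the peak — single-peaked.
Ballot type 4 (peak Zeta at position 5): ranking walks positions 5-4-3-6-2-1, expanding outward from the peak — single-peaked.
Ballot type 5 (peak Zeta at position 5): ranking walks positions 5-4-6-3-2-1, expanding outward from the peak — single-peaked.
Ballot type 6 (peak Gamma at position 3): ranking walks positions 3-4-5-2-6-1, expanding outward from the peak — single-peaked.
Every ranking is single-peaked on this axis.

yes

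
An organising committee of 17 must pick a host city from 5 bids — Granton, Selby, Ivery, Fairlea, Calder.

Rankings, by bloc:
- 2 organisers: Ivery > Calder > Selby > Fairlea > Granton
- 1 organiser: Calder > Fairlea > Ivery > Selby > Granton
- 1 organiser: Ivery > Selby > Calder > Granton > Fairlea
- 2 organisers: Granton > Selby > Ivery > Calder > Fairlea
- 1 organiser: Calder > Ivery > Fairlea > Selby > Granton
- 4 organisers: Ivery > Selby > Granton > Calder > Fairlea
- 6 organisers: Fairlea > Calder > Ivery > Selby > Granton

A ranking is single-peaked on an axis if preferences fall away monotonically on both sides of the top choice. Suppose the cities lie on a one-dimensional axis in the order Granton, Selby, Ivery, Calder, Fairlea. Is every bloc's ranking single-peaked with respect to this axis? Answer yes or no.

yes

Axis positions: Granton=1, Selby=2, Ivery=3, Calder=4, Fairlea=5.
Bloc 1 (peak Ivery at position 3): ranking walks positions 3-4-2-5-1, expanding outward from the peak — single-peaked.
Bloc 2 (peak Calder at position 4): ranking walks positions 4-5-3-2-1, expanding outward from the peak — single-peaked.
Bloc 3 (peak Ivery at position 3): ranking walks positions 3-2-4-1-5, expanding outward from the peak — single-peaked.
Bloc 4 (peak Granton at position 1): ranking walks positions 1-2-3-4-5, expanding outward from the peak — single-peaked.
Bloc 5 (peak Calder at position 4): ranking walks positions 4-3-5-2-1, expanding outward from the peak — single-peaked.
Bloc 6 (peak Ivery at position 3): ranking walks positions 3-2-1-4-5, expanding outward from the peak — single-peaked.
Bloc 7 (peak Fairlea at position 5): ranking walks positions 5-4-3-2-1, expanding outward from the peak — single-peaked.
Every ranking is single-peaked on this axis.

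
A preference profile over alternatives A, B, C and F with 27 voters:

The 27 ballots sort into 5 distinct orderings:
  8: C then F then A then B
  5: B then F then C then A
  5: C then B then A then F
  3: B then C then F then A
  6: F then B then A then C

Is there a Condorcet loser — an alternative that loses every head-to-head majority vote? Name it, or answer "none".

A

Pairwise majorities:
A vs B: A is ranked higher on 8 ballots, B on 19. B wins 19–8.
A vs C: A is ranked higher on 6 ballots, C on 21. C wins 21–6.
A vs F: F wins 22–5.
B vs C: 5+3+6 = 14 for B, 13 for C — B by 14–13.
B vs F: B preferred on 5+5+3 = 13 ballots; F wins 14–13.
C vs F: C, 16–11.
Only A has no wins; A is the Condorcet loser.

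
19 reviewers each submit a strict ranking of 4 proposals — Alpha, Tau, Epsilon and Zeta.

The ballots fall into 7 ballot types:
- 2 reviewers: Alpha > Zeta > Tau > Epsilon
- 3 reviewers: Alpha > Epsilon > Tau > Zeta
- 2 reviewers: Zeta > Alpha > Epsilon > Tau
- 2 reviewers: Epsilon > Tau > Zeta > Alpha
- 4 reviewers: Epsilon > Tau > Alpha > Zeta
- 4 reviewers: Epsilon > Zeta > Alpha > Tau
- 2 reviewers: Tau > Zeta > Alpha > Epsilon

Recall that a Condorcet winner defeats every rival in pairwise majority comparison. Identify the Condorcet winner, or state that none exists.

Epsilon

Check each pair by majority over 19 ballots:
Alpha vs Tau: Alpha, 11–8.
Alpha vs Epsilon: Epsilon, 10–9.
Alpha vs Zeta: Zeta, 10–9.
Tau vs Epsilon: Epsilon wins 15–4.
Tau vs Zeta: Tau wins 11–8.
Epsilon vs Zeta: Epsilon wins 13–6.
Only Epsilon has no losses; Epsilon is the Condorcet winner.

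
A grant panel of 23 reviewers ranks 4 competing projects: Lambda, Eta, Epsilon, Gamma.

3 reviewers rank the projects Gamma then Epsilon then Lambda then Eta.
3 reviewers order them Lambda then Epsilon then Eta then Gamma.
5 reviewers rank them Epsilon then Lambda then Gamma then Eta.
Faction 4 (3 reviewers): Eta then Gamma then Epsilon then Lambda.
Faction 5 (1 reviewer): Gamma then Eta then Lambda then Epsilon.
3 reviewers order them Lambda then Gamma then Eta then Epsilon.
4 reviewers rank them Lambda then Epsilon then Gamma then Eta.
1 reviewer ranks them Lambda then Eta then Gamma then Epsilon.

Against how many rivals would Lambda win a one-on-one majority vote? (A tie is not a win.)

Lambda against each rival (23 reviewers):
Lambda vs Eta: Lambda, 19–4.
Lambda vs Epsilon: 12 to 11, Lambda.
Lambda vs Gamma: 16 to 7, Lambda.
Lambda beats Eta, Epsilon, Gamma — 3 pairwise wins.

3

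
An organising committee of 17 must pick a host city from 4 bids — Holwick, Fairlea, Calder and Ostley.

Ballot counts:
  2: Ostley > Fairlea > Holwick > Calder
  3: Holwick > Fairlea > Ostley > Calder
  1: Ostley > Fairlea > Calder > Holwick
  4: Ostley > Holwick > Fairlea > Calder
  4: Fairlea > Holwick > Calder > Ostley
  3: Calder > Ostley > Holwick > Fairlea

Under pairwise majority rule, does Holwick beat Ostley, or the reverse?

Ballots ranking Holwick above Ostley: 3 + 4 = 7.
Ballots ranking Ostley above Holwick: 17 − 7 = 10.
Ostley wins the head-to-head 10–7.

Ostley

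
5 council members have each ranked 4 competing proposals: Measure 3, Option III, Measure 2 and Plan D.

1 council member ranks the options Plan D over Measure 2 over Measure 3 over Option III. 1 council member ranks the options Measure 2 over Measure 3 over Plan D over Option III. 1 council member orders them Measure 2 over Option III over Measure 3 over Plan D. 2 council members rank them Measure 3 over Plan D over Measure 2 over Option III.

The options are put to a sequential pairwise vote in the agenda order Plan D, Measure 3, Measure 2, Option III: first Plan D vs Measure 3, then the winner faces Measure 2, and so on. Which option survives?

Measure 2

Round 1: Plan D vs Measure 3 — 1–4, Measure 3 advances.
Round 2: Measure 3 vs Measure 2 — 2–3, Measure 2 advances.
Round 3: Measure 2 vs Option III — 5–0, Measure 2 advances.
Measure 2 survives the agenda.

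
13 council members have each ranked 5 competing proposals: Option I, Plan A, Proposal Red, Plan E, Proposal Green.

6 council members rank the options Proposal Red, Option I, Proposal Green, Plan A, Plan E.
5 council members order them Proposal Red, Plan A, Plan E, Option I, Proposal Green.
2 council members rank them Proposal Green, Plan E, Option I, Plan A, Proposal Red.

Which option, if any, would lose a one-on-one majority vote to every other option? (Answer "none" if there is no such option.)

none

Pairwise majorities:
Option I vs Plan A: Option I, 8–5.
Option I vs Proposal Red: Proposal Red wins 11–2.
Option I vs Plan E: Option I preferred on 6 ballots; Plan E wins 7–6.
Option I vs Proposal Green: 6+5 = 11 for Option I, 2 for Proposal Green — Option I by 11–2.
Plan A vs Proposal Red: Proposal Red wins 11–2.
Plan A vs Plan E: Plan A is ranked higher on 6+5 = 11 ballots, Plan E on 2. Plan A wins 11–2.
Plan A vs Proposal Green: 5 for Plan A, 8 for Proposal Green — Proposal Green by 8–5.
Proposal Red–Plan E: Proposal Red 11–2.
Proposal Red vs Proposal Green: Proposal Red is ranked higher on 6+5 = 11 ballots, Proposal Green on 2. Proposal Red wins 11–2.
Plan E vs Proposal Green: 5 to 8, Proposal Green.
Every option wins at least one matchup (Option I beats Plan A; Plan A beats Plan E; Proposal Red beats Option I; Plan E beats Option I; Proposal Green beats Plan A), so there is no Condorcet loser.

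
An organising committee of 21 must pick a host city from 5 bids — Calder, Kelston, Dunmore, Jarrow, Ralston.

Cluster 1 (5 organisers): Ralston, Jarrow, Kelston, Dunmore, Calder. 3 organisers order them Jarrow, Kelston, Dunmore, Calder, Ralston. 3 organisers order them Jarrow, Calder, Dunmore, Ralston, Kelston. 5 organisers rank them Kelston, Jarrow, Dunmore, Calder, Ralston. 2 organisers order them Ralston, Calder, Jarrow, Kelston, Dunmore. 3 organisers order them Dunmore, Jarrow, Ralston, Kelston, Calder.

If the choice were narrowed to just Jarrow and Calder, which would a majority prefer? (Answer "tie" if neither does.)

Jarrow

Ballots ranking Jarrow above Calder: 5 + 3 + 3 + 5 + 3 = 19.
Ballots ranking Calder above Jarrow: 21 − 19 = 2.
Jarrow wins the head-to-head 19–2.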